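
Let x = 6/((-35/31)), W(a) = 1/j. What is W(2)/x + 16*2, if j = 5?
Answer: 5945/186 ≈ 31.962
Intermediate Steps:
W(a) = ⅕ (W(a) = 1/5 = ⅕)
x = -186/35 (x = 6/((-35*1/31)) = 6/(-35/31) = 6*(-31/35) = -186/35 ≈ -5.3143)
W(2)/x + 16*2 = 1/(5*(-186/35)) + 16*2 = (⅕)*(-35/186) + 32 = -7/186 + 32 = 5945/186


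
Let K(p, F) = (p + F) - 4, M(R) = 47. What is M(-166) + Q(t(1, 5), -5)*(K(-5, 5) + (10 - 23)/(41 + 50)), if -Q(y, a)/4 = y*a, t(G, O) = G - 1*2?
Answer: 909/7 ≈ 129.86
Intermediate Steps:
t(G, O) = -2 + G (t(G, O) = G - 2 = -2 + G)
Q(y, a) = -4*a*y (Q(y, a) = -4*y*a = -4*a*y)
K(p, F) = -4 + F + p (K(p, F) = (F + p) - 4 = -4 + F + p)
M(-166) + Q(t(1, 5), -5)*(K(-5, 5) + (10 - 23)/(41 + 50)) = 47 + (-4*(-5)*(-2 + 1))*((-4 + 5 - 5) + (10 - 23)/(41 + 50)) = 47 + (-4*(-5)*(-1))*(-4 - 13/91) = 47 - 20*(-4 - 13*1/91) = 47 - 20*(-4 - 1/7) = 47 - 20*(-29/7) = 47 + 580/7 = 909/7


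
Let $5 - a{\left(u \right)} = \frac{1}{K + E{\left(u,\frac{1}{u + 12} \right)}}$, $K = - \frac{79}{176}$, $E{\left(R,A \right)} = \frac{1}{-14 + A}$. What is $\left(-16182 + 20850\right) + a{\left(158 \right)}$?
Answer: $\frac{1018483157}{217861} \approx 4674.9$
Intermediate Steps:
$K = - \frac{79}{176}$ ($K = \left(-79\right) \frac{1}{176} = - \frac{79}{176} \approx -0.44886$)
$a{\left(u \right)} = 5 - \frac{1}{- \frac{79}{176} + \frac{1}{-14 + \frac{1}{12 + u}}}$ ($a{\left(u \right)} = 5 - \frac{1}{- \frac{79}{176} + \frac{1}{-14 + \frac{1}{u + 12}}} = 5 - \frac{1}{- \frac{79}{176} + \frac{1}{-14 + \frac{1}{12 + u}}}$)
$\left(-16182 + 20850\right) + a{\left(158 \right)} = \left(-16182 + 20850\right) + \frac{105917 + 8874 \cdot 158}{15305 + 1282 \cdot 158} = 4668 + \frac{105917 + 1402092}{15305 + 202556} = 4668 + \frac{1}{217861} \cdot 1508009 = 4668 + \frac{1508009}{217861} = \frac{1018483157}{217861}$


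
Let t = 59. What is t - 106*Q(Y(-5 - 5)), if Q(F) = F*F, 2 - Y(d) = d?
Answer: -15205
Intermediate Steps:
Y(d) = 2 - d
Q(F) = F²
t - 106*Q(Y(-5 - 5)) = 59 - 106*(2 - (-5 - 5))² = 59 - 106*(2 - 1*(-10))² = 59 - 106*(2 + 10)² = 59 - 106*12² = 59 - 106*144 = 59 - 15264 = -15205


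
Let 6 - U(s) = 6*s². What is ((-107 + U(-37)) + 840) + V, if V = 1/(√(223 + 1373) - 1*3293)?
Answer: -81045844468/10842253 - 2*√399/10842253 ≈ -7475.0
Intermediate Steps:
U(s) = 6 - 6*s²
V = 1/(-3293 + 2*√399) (V = 1/(√1596 - 3293) = 1/(2*√399 - 3293) = 1/(-3293 + 2*√399) ≈ -0.00030740)
((-107 + U(-37)) + 840) + V = ((-107 + (6 - 6*(-37)²)) + 840) + (-3293/10842253 - 2*√399/10842253) = ((-107 + (6 - 6*1369)) + 840) + (-3293/10842253 - 2*√399/10842253) = ((-107 + (6 - 8214)) + 840) + (-3293/10842253 - 2*√399/10842253) = ((-107 - 8208) + 840) + (-3293/10842253 - 2*√399/10842253) = (-8315 + 840) + (-3293/10842253 - 2*√399/10842253) = -7475 + (-3293/10842253 - 2*√399/10842253) = -81045844468/10842253 - 2*√399/10842253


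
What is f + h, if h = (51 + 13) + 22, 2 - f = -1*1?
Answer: 89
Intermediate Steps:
f = 3 (f = 2 - (-1) = 2 - 1*(-1) = 2 + 1 = 3)
h = 86 (h = 64 + 22 = 86)
f + h = 3 + 86 = 89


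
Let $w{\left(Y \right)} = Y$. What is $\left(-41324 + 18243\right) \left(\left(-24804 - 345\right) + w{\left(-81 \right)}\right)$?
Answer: $582333630$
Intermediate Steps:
$\left(-41324 + 18243\right) \left(\left(-24804 - 345\right) + w{\left(-81 \right)}\right) = \left(-41324 + 18243\right) \left(\left(-24804 - 345\right) - 81\right) = - 23081 \left(-25149 - 81\right) = \left(-23081\right) \left(-25230\right) = 582333630$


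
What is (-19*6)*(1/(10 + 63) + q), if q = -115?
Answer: 956916/73 ≈ 13108.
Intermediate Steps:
(-19*6)*(1/(10 + 63) + q) = (-19*6)*(1/(10 + 63) - 115) = -114*(1/73 - 115) = -114*(-8394/73) = 956916/73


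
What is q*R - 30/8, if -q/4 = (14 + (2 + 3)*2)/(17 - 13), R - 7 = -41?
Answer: 3249/4 ≈ 812.25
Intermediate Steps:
R = -34 (R = 7 - 41 = -34)
q = -24 (q = -4*(14 + (2 + 3)*2)/(17 - 13) = -4*(14 + 5*2)/4 = -4*(14 + 10)/4 = -96/4 = -4*6 = -24)
q*R - 30/8 = -24*(-34) - 30/8 = 816 - 30*⅛ = 816 - 15/4 = 3249/4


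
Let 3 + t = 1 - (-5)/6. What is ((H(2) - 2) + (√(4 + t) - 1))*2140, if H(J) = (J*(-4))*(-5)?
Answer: 79180 + 1070*√102/3 ≈ 82782.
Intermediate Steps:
t = -7/6 (t = -3 + (1 - (-5)/6) = -3 + (1 - 1*(-⅚)) = -3 + (1 + ⅚) = -3 + 11/6 = -7/6 ≈ -1.1667)
H(J) = 20*J (H(J) = -4*J*(-5) = 20*J)
((H(2) - 2) + (√(4 + t) - 1))*2140 = ((20*2 - 2) + (√(4 - 7/6) - 1))*2140 = ((40 - 2) + (√(17/6) - 1))*2140 = (38 + (√102/6 - 1))*2140 = (38 + (-1 + √102/6))*2140 = (37 + √102/6)*2140 = 79180 + 1070*√102/3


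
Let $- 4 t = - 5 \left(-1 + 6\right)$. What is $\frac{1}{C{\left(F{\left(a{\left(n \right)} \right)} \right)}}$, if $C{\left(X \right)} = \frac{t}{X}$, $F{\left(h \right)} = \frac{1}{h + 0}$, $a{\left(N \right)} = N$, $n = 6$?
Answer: $\frac{2}{75} \approx 0.026667$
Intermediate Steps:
$t = \frac{25}{4}$ ($t = - \frac{\left(-5\right) \left(-1 + 6\right)}{4} = - \frac{\left(-5\right) 5}{4} = \left(- \frac{1}{4}\right) \left(-25\right) = \frac{25}{4} \approx 6.25$)
$F{\left(h \right)} = \frac{1}{h}$
$C{\left(X \right)} = \frac{25}{4 X}$
$\frac{1}{C{\left(F{\left(a{\left(n \right)} \right)} \right)}} = \frac{1}{\frac{25}{4} \frac{1}{\frac{1}{6}}} = \frac{1}{\frac{25}{4} \cdot 6} = \frac{1}{\frac{75}{2}} = \frac{2}{75}$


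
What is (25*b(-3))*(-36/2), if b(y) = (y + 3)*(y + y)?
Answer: 0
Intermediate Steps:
b(y) = 2*y*(3 + y) (b(y) = (3 + y)*(2*y) = 2*y*(3 + y))
(25*b(-3))*(-36/2) = (25*(2*(-3)*(3 - 3)))*(-36/2) = (25*(2*(-3)*0))*(-36*½) = (25*0)*(-18) = 0*(-18) = 0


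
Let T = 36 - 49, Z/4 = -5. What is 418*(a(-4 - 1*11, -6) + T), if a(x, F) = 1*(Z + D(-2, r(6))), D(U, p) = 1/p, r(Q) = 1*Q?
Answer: -41173/3 ≈ -13724.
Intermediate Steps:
Z = -20 (Z = 4*(-5) = -20)
T = -13
r(Q) = Q
a(x, F) = -119/6 (a(x, F) = 1*(-20 + 1/6) = 1*(-20 + ⅙) = 1*(-119/6) = -119/6)
418*(a(-4 - 1*11, -6) + T) = 418*(-119/6 - 13) = 418*(-197/6) = -41173/3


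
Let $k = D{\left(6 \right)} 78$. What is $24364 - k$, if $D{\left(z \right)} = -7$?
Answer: $24910$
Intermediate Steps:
$k = -546$ ($k = \left(-7\right) 78 = -546$)
$24364 - k = 24364 - -546 = 24364 + 546 = 24910$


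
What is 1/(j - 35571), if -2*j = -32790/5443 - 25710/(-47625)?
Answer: -17281525/614673736301 ≈ -2.8115e-5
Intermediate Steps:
j = 47389474/17281525 (j = -(-32790/5443 - 25710/(-47625))/2 = -(-32790*1/5443 - 25710*(-1/47625))/2 = -(-32790/5443 + 1714/3175)/2 = -½*(-94778948/17281525) = 47389474/17281525 ≈ 2.7422)
1/(j - 35571) = 1/(47389474/17281525 - 35571) = 1/(-614673736301/17281525) = -17281525/614673736301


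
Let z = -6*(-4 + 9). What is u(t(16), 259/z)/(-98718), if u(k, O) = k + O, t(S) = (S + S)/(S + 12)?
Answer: 1573/20730780 ≈ 7.5878e-5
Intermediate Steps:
z = -30 (z = -6*5 = -30)
t(S) = 2*S/(12 + S) (t(S) = (2*S)/(12 + S) = 2*S/(12 + S))
u(k, O) = O + k
u(t(16), 259/z)/(-98718) = (259/(-30) + 2*16/(12 + 16))/(-98718) = (259*(-1/30) + 2*16/28)*(-1/98718) = (-259/30 + 2*16*(1/28))*(-1/98718) = (-259/30 + 8/7)*(-1/98718) = -1573/210*(-1/98718) = 1573/20730780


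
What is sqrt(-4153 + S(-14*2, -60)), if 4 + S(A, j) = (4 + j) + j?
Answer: I*sqrt(4273) ≈ 65.368*I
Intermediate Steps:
S(A, j) = 2*j (S(A, j) = -4 + ((4 + j) + j) = -4 + (4 + 2*j) = 2*j)
sqrt(-4153 + S(-14*2, -60)) = sqrt(-4153 + 2*(-60)) = sqrt(-4153 - 120) = sqrt(-4273) = I*sqrt(4273)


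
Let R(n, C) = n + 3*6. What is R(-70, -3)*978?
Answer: -50856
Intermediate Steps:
R(n, C) = 18 + n (R(n, C) = n + 18 = 18 + n)
R(-70, -3)*978 = (18 - 70)*978 = -52*978 = -50856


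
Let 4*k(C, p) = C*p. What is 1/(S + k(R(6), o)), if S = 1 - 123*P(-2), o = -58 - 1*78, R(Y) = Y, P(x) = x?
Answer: 1/43 ≈ 0.023256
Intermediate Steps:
o = -136 (o = -58 - 78 = -136)
k(C, p) = C*p/4 (k(C, p) = (C*p)/4 = C*p/4)
S = 247 (S = 1 - 123*(-2) = 1 + 246 = 247)
1/(S + k(R(6), o)) = 1/(247 + (¼)*6*(-136)) = 1/(247 - 204) = 1/43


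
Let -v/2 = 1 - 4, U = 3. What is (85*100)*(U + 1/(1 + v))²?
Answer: 4114000/49 ≈ 83959.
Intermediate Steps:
v = 6 (v = -2*(1 - 4) = -2*(-3) = 6)
(85*100)*(U + 1/(1 + v))² = (85*100)*(3 + 1/(1 + 6))² = 8500*(3 + 1/7)² = 8500*(3 + ⅐)² = 8500*(22/7)² = 8500*(484/49) = 4114000/49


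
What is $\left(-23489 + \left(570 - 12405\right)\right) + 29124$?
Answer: $-6200$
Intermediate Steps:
$\left(-23489 + \left(570 - 12405\right)\right) + 29124 = \left(-23489 - 11835\right) + 29124 = -35324 + 29124 = -6200$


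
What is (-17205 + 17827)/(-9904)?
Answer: -311/4952 ≈ -0.062803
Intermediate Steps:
(-17205 + 17827)/(-9904) = 622*(-1/9904) = -311/4952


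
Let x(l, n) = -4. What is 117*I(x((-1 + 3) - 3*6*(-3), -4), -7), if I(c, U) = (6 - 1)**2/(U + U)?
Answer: -2925/14 ≈ -208.93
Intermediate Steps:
I(c, U) = 25/(2*U) (I(c, U) = 5**2/(2*U) = (1/(2*U))*25 = 25/(2*U))
117*I(x((-1 + 3) - 3*6*(-3), -4), -7) = 117*((25/2)/(-7)) = 117*((25/2)*(-1/7)) = 117*(-25/14) = -2925/14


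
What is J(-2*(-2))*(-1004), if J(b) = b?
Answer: -4016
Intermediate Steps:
J(-2*(-2))*(-1004) = -2*(-2)*(-1004) = 4*(-1004) = -4016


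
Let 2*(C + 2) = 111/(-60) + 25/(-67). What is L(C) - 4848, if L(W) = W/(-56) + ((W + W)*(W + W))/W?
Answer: -729447437/150080 ≈ -4860.4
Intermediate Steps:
C = -8339/2680 (C = -2 + (111/(-60) + 25/(-67))/2 = -2 + (111*(-1/60) + 25*(-1/67))/2 = -2 + (-37/20 - 25/67)/2 = -2 + (½)*(-2979/1340) = -2 - 2979/2680 = -8339/2680 ≈ -3.1116)
L(W) = 223*W/56 (L(W) = W*(-1/56) + ((2*W)*(2*W))/W = -W/56 + (4*W²)/W = -W/56 + 4*W = 223*W/56)
L(C) - 4848 = (223/56)*(-8339/2680) - 4848 = -1859597/150080 - 4848 = -729447437/150080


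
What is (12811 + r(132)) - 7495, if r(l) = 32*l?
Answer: 9540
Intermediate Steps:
(12811 + r(132)) - 7495 = (12811 + 32*132) - 7495 = (12811 + 4224) - 7495 = 17035 - 7495 = 9540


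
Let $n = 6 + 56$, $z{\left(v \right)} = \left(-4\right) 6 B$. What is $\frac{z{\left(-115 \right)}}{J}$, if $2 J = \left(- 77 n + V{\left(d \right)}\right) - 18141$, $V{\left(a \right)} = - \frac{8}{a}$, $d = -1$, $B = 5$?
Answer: $\frac{240}{22907} \approx 0.010477$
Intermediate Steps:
$z{\left(v \right)} = -120$ ($z{\left(v \right)} = \left(-4\right) 6 \cdot 5 = \left(-24\right) 5 = -120$)
$n = 62$
$J = - \frac{22907}{2}$ ($J = \frac{\left(\left(-77\right) 62 - \frac{8}{-1}\right) - 18141}{2} = \frac{\left(-4774 - -8\right) - 18141}{2} = \frac{\left(-4774 + 8\right) - 18141}{2} = \frac{-4766 - 18141}{2} = \frac{1}{2} \left(-22907\right) = - \frac{22907}{2} \approx -11454.0$)
$\frac{z{\left(-115 \right)}}{J} = - \frac{120}{- \frac{22907}{2}} = \left(-120\right) \left(- \frac{2}{22907}\right) = \frac{240}{22907}$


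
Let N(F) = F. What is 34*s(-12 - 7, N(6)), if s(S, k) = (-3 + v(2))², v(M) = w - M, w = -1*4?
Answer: 2754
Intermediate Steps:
w = -4
v(M) = -4 - M
s(S, k) = 81 (s(S, k) = (-3 + (-4 - 1*2))² = (-3 + (-4 - 2))² = (-3 - 6)² = (-9)² = 81)
34*s(-12 - 7, N(6)) = 34*81 = 2754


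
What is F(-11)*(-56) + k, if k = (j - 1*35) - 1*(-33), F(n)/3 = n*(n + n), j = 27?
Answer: -40631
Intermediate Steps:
F(n) = 6*n² (F(n) = 3*(n*(n + n)) = 3*(n*(2*n)) = 3*(2*n²) = 6*n²)
k = 25 (k = (27 - 1*35) - 1*(-33) = (27 - 35) + 33 = -8 + 33 = 25)
F(-11)*(-56) + k = (6*(-11)²)*(-56) + 25 = (6*121)*(-56) + 25 = 726*(-56) + 25 = -40656 + 25 = -40631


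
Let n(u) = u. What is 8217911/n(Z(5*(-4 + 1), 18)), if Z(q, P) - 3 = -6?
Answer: -8217911/3 ≈ -2.7393e+6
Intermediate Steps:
Z(q, P) = -3 (Z(q, P) = 3 - 6 = -3)
8217911/n(Z(5*(-4 + 1), 18)) = 8217911/(-3) = 8217911*(-1/3) = -8217911/3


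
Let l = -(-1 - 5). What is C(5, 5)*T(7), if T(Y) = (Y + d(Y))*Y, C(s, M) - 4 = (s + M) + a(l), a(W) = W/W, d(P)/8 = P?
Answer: 6615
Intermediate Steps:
d(P) = 8*P
l = 6 (l = -1*(-6) = 6)
a(W) = 1
C(s, M) = 5 + M + s (C(s, M) = 4 + ((s + M) + 1) = 4 + ((M + s) + 1) = 4 + (1 + M + s) = 5 + M + s)
T(Y) = 9*Y² (T(Y) = (Y + 8*Y)*Y = (9*Y)*Y = 9*Y²)
C(5, 5)*T(7) = (5 + 5 + 5)*(9*7²) = 15*(9*49) = 15*441 = 6615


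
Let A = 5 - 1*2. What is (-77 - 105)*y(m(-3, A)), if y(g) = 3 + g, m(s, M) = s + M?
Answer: -546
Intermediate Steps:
A = 3 (A = 5 - 2 = 3)
m(s, M) = M + s
(-77 - 105)*y(m(-3, A)) = (-77 - 105)*(3 + (3 - 3)) = -182*(3 + 0) = -182*3 = -546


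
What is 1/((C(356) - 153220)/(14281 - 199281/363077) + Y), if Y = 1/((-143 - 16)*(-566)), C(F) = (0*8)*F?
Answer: -116652548154966/1251605061437251 ≈ -0.093202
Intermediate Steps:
C(F) = 0 (C(F) = 0*F = 0)
Y = 1/89994 (Y = 1/(-159*(-566)) = 1/89994 ≈ 1.1112e-5)
1/((C(356) - 153220)/(14281 - 199281/363077) + Y) = 1/((0 - 153220)/(14281 - 199281/363077) + 1/89994) = 1/(-153220/(14281 - 199281*1/363077) + 1/89994) = 1/(-153220/(14281 - 199281/363077) + 1/89994) = 1/(-153220/5184903356/363077 + 1/89994) = 1/(-153220*363077/5184903356 + 1/89994) = 1/(-13907664485/1296225839 + 1/89994) = 1/(-1251605061437251/116652548154966) = -116652548154966/1251605061437251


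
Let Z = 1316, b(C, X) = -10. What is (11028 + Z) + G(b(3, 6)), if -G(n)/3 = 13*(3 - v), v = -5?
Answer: 12032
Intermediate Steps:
G(n) = -312 (G(n) = -39*(3 - 1*(-5)) = -39*(3 + 5) = -39*8 = -3*104 = -312)
(11028 + Z) + G(b(3, 6)) = (11028 + 1316) - 312 = 12344 - 312 = 12032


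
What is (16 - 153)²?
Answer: 18769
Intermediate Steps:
(16 - 153)² = (-137)² = 18769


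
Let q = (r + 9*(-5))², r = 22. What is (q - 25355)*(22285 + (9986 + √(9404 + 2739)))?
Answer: -801159846 - 24826*√12143 ≈ -8.0390e+8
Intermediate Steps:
q = 529 (q = (22 + 9*(-5))² = (22 - 45)² = (-23)² = 529)
(q - 25355)*(22285 + (9986 + √(9404 + 2739))) = (529 - 25355)*(22285 + (9986 + √(9404 + 2739))) = -24826*(22285 + (9986 + √12143)) = -24826*(32271 + √12143) = -801159846 - 24826*√12143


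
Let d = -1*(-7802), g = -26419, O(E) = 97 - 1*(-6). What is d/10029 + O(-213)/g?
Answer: 205088051/264956151 ≈ 0.77404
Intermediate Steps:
O(E) = 103 (O(E) = 97 + 6 = 103)
d = 7802
d/10029 + O(-213)/g = 7802/10029 + 103/(-26419) = 7802*(1/10029) + 103*(-1/26419) = 7802/10029 - 103/26419 = 205088051/264956151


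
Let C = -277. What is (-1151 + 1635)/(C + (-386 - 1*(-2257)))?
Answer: 242/797 ≈ 0.30364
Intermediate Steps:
(-1151 + 1635)/(C + (-386 - 1*(-2257))) = (-1151 + 1635)/(-277 + (-386 - 1*(-2257))) = 484/(-277 + (-386 + 2257)) = 484/(-277 + 1871) = 484/1594 = 484*(1/1594) = 242/797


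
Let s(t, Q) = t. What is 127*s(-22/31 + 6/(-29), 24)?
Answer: -104648/899 ≈ -116.40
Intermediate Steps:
127*s(-22/31 + 6/(-29), 24) = 127*(-22/31 + 6/(-29)) = 127*(-22*1/31 + 6*(-1/29)) = 127*(-22/31 - 6/29) = 127*(-824/899) = -104648/899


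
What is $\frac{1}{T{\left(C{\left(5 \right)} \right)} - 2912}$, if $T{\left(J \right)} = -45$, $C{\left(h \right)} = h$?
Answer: $- \frac{1}{2957} \approx -0.00033818$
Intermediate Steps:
$\frac{1}{T{\left(C{\left(5 \right)} \right)} - 2912} = \frac{1}{-45 - 2912} = \frac{1}{-2957} = - \frac{1}{2957}$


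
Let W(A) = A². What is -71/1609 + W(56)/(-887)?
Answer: -5108801/1427183 ≈ -3.5796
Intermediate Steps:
-71/1609 + W(56)/(-887) = -71/1609 + 56²/(-887) = -71*1/1609 + 3136*(-1/887) = -71/1609 - 3136/887 = -5108801/1427183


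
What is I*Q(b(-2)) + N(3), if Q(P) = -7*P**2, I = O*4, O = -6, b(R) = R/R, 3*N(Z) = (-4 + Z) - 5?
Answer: 166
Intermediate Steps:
N(Z) = -3 + Z/3 (N(Z) = ((-4 + Z) - 5)/3 = (-9 + Z)/3 = -3 + Z/3)
b(R) = 1
I = -24 (I = -6*4 = -24)
I*Q(b(-2)) + N(3) = -(-168)*1**2 + (-3 + (1/3)*3) = -(-168) + (-3 + 1) = -24*(-7) - 2 = 168 - 2 = 166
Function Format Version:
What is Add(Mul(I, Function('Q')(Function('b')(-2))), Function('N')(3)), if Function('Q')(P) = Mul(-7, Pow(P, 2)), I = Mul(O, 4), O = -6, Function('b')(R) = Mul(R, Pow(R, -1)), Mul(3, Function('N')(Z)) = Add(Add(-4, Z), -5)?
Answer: 166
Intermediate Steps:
Function('N')(Z) = Add(-3, Mul(Rational(1, 3), Z)) (Function('N')(Z) = Mul(Rational(1, 3), Add(Add(-4, Z), -5)) = Mul(Rational(1, 3), Add(-9, Z)) = Add(-3, Mul(Rational(1, 3), Z)))
Function('b')(R) = 1
I = -24 (I = Mul(-6, 4) = -24)
Add(Mul(I, Function('Q')(Function('b')(-2))), Function('N')(3)) = Add(Mul(-24, Mul(-7, Pow(1, 2))), Add(-3, Mul(Rational(1, 3), 3))) = Add(Mul(-24, Mul(-7, 1)), Add(-3, 1)) = Add(Mul(-24, -7), -2) = Add(168, -2) = 166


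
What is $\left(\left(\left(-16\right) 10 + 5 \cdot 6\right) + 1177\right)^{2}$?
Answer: $1096209$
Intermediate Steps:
$\left(\left(\left(-16\right) 10 + 5 \cdot 6\right) + 1177\right)^{2} = \left(\left(-160 + 30\right) + 1177\right)^{2} = \left(-130 + 1177\right)^{2} = 1047^{2} = 1096209$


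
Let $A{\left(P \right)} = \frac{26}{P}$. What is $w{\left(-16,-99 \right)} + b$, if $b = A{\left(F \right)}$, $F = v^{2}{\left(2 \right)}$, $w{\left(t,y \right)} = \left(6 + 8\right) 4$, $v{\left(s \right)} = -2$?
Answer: $\frac{125}{2} \approx 62.5$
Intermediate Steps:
$w{\left(t,y \right)} = 56$ ($w{\left(t,y \right)} = 14 \cdot 4 = 56$)
$F = 4$ ($F = \left(-2\right)^{2} = 4$)
$b = \frac{13}{2}$ ($b = \frac{26}{4} = 26 \cdot \frac{1}{4} = \frac{13}{2} \approx 6.5$)
$w{\left(-16,-99 \right)} + b = 56 + \frac{13}{2} = \frac{125}{2}$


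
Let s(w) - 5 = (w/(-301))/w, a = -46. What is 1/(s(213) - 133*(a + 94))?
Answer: -301/1920080 ≈ -0.00015676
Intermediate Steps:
s(w) = 1504/301 (s(w) = 5 + (w/(-301))/w = 5 + (w*(-1/301))/w = 5 + (-w/301)/w = 5 - 1/301 = 1504/301)
1/(s(213) - 133*(a + 94)) = 1/(1504/301 - 133*(-46 + 94)) = 1/(1504/301 - 133*48) = 1/(1504/301 - 6384) = 1/(-1920080/301) = -301/1920080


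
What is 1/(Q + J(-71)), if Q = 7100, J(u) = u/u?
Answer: 1/7101 ≈ 0.00014083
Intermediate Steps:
J(u) = 1
1/(Q + J(-71)) = 1/(7100 + 1) = 1/7101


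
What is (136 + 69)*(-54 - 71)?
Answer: -25625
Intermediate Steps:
(136 + 69)*(-54 - 71) = 205*(-125) = -25625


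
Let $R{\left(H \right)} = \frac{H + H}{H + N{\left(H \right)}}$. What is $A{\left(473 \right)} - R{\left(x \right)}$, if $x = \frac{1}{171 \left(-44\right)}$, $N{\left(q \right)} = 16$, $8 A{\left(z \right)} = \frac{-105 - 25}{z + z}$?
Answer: $- \frac{7817327}{455529272} \approx -0.017161$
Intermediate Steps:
$A{\left(z \right)} = - \frac{65}{8 z}$ ($A{\left(z \right)} = \frac{\left(-105 - 25\right) \frac{1}{z + z}}{8} = \frac{\left(-130\right) \frac{1}{2 z}}{8} = \frac{\left(-65\right) \frac{1}{z}}{8} = - \frac{65}{8 z}$)
$x = - \frac{1}{7524}$ ($x = \frac{1}{171} \left(- \frac{1}{44}\right) = - \frac{1}{7524} \approx -0.00013291$)
$R{\left(H \right)} = \frac{2 H}{16 + H}$ ($R{\left(H \right)} = \frac{H + H}{H + 16} = \frac{2 H}{16 + H}$)
$A{\left(473 \right)} - R{\left(x \right)} = - \frac{65}{8 \cdot 473} - 2 \left(- \frac{1}{7524}\right) \frac{1}{16 - \frac{1}{7524}} = \left(- \frac{65}{8}\right) \frac{1}{473} - 2 \left(- \frac{1}{7524}\right) \frac{1}{\frac{120383}{7524}} = - \frac{65}{3784} - 2 \left(- \frac{1}{7524}\right) \frac{7524}{120383} = - \frac{65}{3784} - - \frac{2}{120383} = - \frac{65}{3784} + \frac{2}{120383} = - \frac{7817327}{455529272}$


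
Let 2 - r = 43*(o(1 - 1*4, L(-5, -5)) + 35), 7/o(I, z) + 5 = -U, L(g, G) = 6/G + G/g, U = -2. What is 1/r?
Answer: -3/4208 ≈ -0.00071293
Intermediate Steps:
o(I, z) = -7/3 (o(I, z) = 7/(-5 - 1*(-2)) = 7/(-5 + 2) = 7/(-3) = 7*(-1/3) = -7/3)
r = -4208/3 (r = 2 - 43*(-7/3 + 35) = 2 - 43*98/3 = 2 - 1*4214/3 = 2 - 4214/3 = -4208/3 ≈ -1402.7)
1/r = 1/(-4208/3) = -3/4208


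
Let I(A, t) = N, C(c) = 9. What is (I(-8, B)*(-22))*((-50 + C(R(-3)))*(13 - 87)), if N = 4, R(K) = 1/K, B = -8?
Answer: -266992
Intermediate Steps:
I(A, t) = 4
(I(-8, B)*(-22))*((-50 + C(R(-3)))*(13 - 87)) = (4*(-22))*((-50 + 9)*(13 - 87)) = -(-3608)*(-74) = -88*3034 = -266992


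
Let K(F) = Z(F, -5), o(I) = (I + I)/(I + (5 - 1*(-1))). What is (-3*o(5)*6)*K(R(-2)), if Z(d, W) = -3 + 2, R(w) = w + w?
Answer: 180/11 ≈ 16.364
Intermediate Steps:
o(I) = 2*I/(6 + I) (o(I) = (2*I)/(I + (5 + 1)) = (2*I)/(I + 6) = (2*I)/(6 + I) = 2*I/(6 + I))
R(w) = 2*w
Z(d, W) = -1
K(F) = -1
(-3*o(5)*6)*K(R(-2)) = (-6*5/(6 + 5)*6)*(-1) = (-6*5/11*6)*(-1) = (-3*10/11*6)*(-1) = -30/11*6*(-1) = -180/11*(-1) = 180/11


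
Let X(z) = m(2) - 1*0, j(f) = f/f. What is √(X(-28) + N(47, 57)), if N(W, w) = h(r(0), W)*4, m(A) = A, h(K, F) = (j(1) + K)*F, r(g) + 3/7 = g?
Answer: √5362/7 ≈ 10.461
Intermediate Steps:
r(g) = -3/7 + g
j(f) = 1
h(K, F) = F*(1 + K) (h(K, F) = (1 + K)*F = F*(1 + K))
N(W, w) = 16*W/7 (N(W, w) = (W*(1 + (-3/7 + 0)))*4 = (W*(1 - 3/7))*4 = (W*(4/7))*4 = (4*W/7)*4 = 16*W/7)
X(z) = 2 (X(z) = 2 - 1*0 = 2 + 0 = 2)
√(X(-28) + N(47, 57)) = √(2 + (16/7)*47) = √(2 + 752/7) = √(766/7) = √5362/7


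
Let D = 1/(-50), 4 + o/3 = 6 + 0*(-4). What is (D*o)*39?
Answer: -117/25 ≈ -4.6800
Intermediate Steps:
o = 6 (o = -12 + 3*(6 + 0*(-4)) = -12 + 3*(6 + 0) = -12 + 3*6 = -12 + 18 = 6)
D = -1/50 ≈ -0.020000
(D*o)*39 = -1/50*6*39 = -3/25*39 = -117/25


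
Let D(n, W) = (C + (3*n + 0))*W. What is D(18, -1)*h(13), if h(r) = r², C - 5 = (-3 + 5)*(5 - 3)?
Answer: -10647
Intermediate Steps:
C = 9 (C = 5 + (-3 + 5)*(5 - 3) = 5 + 2*2 = 5 + 4 = 9)
D(n, W) = W*(9 + 3*n) (D(n, W) = (9 + (3*n + 0))*W = (9 + 3*n)*W = W*(9 + 3*n))
D(18, -1)*h(13) = (3*(-1)*(3 + 18))*13² = (3*(-1)*21)*169 = -63*169 = -10647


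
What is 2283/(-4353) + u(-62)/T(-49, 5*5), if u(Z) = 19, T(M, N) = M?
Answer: -64858/71099 ≈ -0.91222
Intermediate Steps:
2283/(-4353) + u(-62)/T(-49, 5*5) = 2283/(-4353) + 19/(-49) = 2283*(-1/4353) + 19*(-1/49) = -761/1451 - 19/49 = -64858/71099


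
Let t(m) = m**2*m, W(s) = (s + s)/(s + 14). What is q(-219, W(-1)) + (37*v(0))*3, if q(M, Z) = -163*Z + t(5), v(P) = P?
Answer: 1951/13 ≈ 150.08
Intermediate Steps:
W(s) = 2*s/(14 + s) (W(s) = (2*s)/(14 + s) = 2*s/(14 + s))
t(m) = m**3
q(M, Z) = 125 - 163*Z (q(M, Z) = -163*Z + 5**3 = -163*Z + 125 = 125 - 163*Z)
q(-219, W(-1)) + (37*v(0))*3 = (125 - 326*(-1)/(14 - 1)) + (37*0)*3 = (125 - 326*(-1)/13) + 0*3 = (125 - 326*(-1)/13) + 0 = (125 - 163*(-2/13)) + 0 = (125 + 326/13) + 0 = 1951/13 + 0 = 1951/13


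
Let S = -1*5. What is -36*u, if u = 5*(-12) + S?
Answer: 2340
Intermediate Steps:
S = -5
u = -65 (u = 5*(-12) - 5 = -60 - 5 = -65)
-36*u = -36*(-65) = 2340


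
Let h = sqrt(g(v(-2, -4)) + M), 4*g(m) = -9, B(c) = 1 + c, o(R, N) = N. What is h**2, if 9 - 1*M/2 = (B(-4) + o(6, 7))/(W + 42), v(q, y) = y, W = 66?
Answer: 1693/108 ≈ 15.676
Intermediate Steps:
g(m) = -9/4 (g(m) = (1/4)*(-9) = -9/4)
M = 484/27 (M = 18 - 2*((1 - 4) + 7)/(66 + 42) = 18 - 2*(-3 + 7)/108 = 18 - 8/108 = 18 - 2*1/27 = 18 - 2/27 = 484/27 ≈ 17.926)
h = sqrt(5079)/18 (h = sqrt(-9/4 + 484/27) = sqrt(1693/108) = sqrt(5079)/18 ≈ 3.9593)
h**2 = (sqrt(5079)/18)**2 = 1693/108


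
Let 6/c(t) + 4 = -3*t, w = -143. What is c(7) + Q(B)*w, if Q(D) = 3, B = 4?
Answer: -10731/25 ≈ -429.24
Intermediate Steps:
c(t) = 6/(-4 - 3*t)
c(7) + Q(B)*w = -6/(4 + 3*7) + 3*(-143) = -6/(4 + 21) - 429 = -6/25 - 429 = -10731/25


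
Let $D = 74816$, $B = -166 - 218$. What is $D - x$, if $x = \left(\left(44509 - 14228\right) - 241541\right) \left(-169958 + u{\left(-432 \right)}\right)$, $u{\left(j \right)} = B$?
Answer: $-35986376104$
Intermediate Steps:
$B = -384$
$u{\left(j \right)} = -384$
$x = 35986450920$ ($x = \left(\left(44509 - 14228\right) - 241541\right) \left(-169958 - 384\right) = \left(30281 - 241541\right) \left(-170342\right) = \left(-211260\right) \left(-170342\right) = 35986450920$)
$D - x = 74816 - 35986450920 = -35986376104$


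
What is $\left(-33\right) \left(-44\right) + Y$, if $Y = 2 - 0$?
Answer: $1454$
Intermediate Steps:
$Y = 2$ ($Y = 2 + 0 = 2$)
$\left(-33\right) \left(-44\right) + Y = \left(-33\right) \left(-44\right) + 2 = 1452 + 2 = 1454$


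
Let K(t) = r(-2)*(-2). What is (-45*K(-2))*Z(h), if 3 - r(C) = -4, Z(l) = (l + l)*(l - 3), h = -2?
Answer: 12600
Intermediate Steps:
Z(l) = 2*l*(-3 + l) (Z(l) = (2*l)*(-3 + l) = 2*l*(-3 + l))
r(C) = 7 (r(C) = 3 - 1*(-4) = 3 + 4 = 7)
K(t) = -14 (K(t) = 7*(-2) = -14)
(-45*K(-2))*Z(h) = (-45*(-14))*(2*(-2)*(-3 - 2)) = 630*(2*(-2)*(-5)) = 630*20 = 12600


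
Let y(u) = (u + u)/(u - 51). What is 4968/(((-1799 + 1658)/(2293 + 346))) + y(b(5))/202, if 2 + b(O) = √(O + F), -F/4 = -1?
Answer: -22069429247/237350 ≈ -92983.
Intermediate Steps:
F = 4 (F = -4*(-1) = 4)
b(O) = -2 + √(4 + O) (b(O) = -2 + √(O + 4) = -2 + √(4 + O))
y(u) = 2*u/(-51 + u) (y(u) = (2*u)/(-51 + u) = 2*u/(-51 + u))
4968/(((-1799 + 1658)/(2293 + 346))) + y(b(5))/202 = 4968/(((-1799 + 1658)/(2293 + 346))) + (2*(-2 + √(4 + 5))/(-51 + (-2 + √(4 + 5))))/202 = 4968/((-141/2639)) + (2*(-2 + √9)/(-51 + (-2 + √9)))*(1/202) = 4968/((-141*1/2639)) + (2*(-2 + 3)/(-51 + (-2 + 3)))*(1/202) = 4968/(-141/2639) + (2*1/(-51 + 1))*(1/202) = 4968*(-2639/141) + (2*1/(-50))*(1/202) = -4370184/47 + (2*1*(-1/50))*(1/202) = -4370184/47 - 1/25*1/202 = -4370184/47 - 1/5050 = -22069429247/237350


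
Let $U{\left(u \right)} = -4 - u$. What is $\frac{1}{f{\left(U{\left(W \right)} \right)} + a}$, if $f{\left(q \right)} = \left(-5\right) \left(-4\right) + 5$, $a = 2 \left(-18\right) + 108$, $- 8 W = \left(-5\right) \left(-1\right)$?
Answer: $\frac{1}{97} \approx 0.010309$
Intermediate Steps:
$W = - \frac{5}{8}$ ($W = - \frac{\left(-5\right) \left(-1\right)}{8} = \left(- \frac{1}{8}\right) 5 = - \frac{5}{8} \approx -0.625$)
$a = 72$ ($a = -36 + 108 = 72$)
$f{\left(q \right)} = 25$ ($f{\left(q \right)} = 20 + 5 = 25$)
$\frac{1}{f{\left(U{\left(W \right)} \right)} + a} = \frac{1}{25 + 72} = \frac{1}{97}$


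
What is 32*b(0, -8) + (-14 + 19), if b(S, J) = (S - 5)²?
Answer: 805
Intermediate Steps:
b(S, J) = (-5 + S)²
32*b(0, -8) + (-14 + 19) = 32*(-5 + 0)² + (-14 + 19) = 32*(-5)² + 5 = 32*25 + 5 = 800 + 5 = 805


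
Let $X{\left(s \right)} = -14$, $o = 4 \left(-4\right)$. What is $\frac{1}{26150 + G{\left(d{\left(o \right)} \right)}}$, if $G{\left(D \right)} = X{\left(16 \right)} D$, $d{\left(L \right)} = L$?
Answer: $\frac{1}{26374} \approx 3.7916 \cdot 10^{-5}$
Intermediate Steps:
$o = -16$
$G{\left(D \right)} = - 14 D$
$\frac{1}{26150 + G{\left(d{\left(o \right)} \right)}} = \frac{1}{26150 - -224} = \frac{1}{26150 + 224} = \frac{1}{26374}$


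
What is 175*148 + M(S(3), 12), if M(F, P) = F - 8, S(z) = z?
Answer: 25895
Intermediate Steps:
M(F, P) = -8 + F
175*148 + M(S(3), 12) = 175*148 + (-8 + 3) = 25900 - 5 = 25895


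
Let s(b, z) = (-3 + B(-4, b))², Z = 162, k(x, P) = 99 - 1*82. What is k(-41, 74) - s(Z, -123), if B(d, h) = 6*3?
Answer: -208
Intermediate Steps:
B(d, h) = 18
k(x, P) = 17 (k(x, P) = 99 - 82 = 17)
s(b, z) = 225 (s(b, z) = (-3 + 18)² = 15² = 225)
k(-41, 74) - s(Z, -123) = 17 - 1*225 = 17 - 225 = -208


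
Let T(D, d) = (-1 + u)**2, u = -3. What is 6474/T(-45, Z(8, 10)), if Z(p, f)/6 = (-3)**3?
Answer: 3237/8 ≈ 404.63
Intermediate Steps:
Z(p, f) = -162 (Z(p, f) = 6*(-3)**3 = 6*(-27) = -162)
T(D, d) = 16 (T(D, d) = (-1 - 3)**2 = (-4)**2 = 16)
6474/T(-45, Z(8, 10)) = 6474/16 = 6474*(1/16) = 3237/8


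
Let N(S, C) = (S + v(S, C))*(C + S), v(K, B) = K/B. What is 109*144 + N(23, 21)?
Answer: 351880/21 ≈ 16756.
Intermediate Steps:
N(S, C) = (C + S)*(S + S/C) (N(S, C) = (S + S/C)*(C + S) = (C + S)*(S + S/C))
109*144 + N(23, 21) = 109*144 + 23*(23 + 21*(1 + 21 + 23))/21 = 15696 + 23*(1/21)*(23 + 21*45) = 15696 + 23*(1/21)*(23 + 945) = 15696 + 23*(1/21)*968 = 15696 + 22264/21 = 351880/21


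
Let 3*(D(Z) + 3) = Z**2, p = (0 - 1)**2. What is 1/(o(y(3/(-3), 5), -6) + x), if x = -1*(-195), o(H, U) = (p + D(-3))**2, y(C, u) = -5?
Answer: 1/196 ≈ 0.0051020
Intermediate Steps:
p = 1 (p = (-1)**2 = 1)
D(Z) = -3 + Z**2/3
o(H, U) = 1 (o(H, U) = (1 + (-3 + (1/3)*(-3)**2))**2 = (1 + (-3 + (1/3)*9))**2 = (1 + (-3 + 3))**2 = (1 + 0)**2 = 1**2 = 1)
x = 195
1/(o(y(3/(-3), 5), -6) + x) = 1/(1 + 195) = 1/196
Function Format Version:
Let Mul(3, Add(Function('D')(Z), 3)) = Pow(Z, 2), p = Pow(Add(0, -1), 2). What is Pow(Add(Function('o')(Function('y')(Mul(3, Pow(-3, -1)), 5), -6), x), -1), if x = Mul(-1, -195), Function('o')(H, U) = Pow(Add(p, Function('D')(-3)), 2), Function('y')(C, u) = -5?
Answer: Rational(1, 196) ≈ 0.0051020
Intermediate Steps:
p = 1 (p = Pow(-1, 2) = 1)
Function('D')(Z) = Add(-3, Mul(Rational(1, 3), Pow(Z, 2)))
Function('o')(H, U) = 1 (Function('o')(H, U) = Pow(Add(1, Add(-3, Mul(Rational(1, 3), Pow(-3, 2)))), 2) = Pow(Add(1, Add(-3, Mul(Rational(1, 3), 9))), 2) = Pow(Add(1, Add(-3, 3)), 2) = Pow(Add(1, 0), 2) = Pow(1, 2) = 1)
x = 195
Pow(Add(Function('o')(Function('y')(Mul(3, Pow(-3, -1)), 5), -6), x), -1) = Pow(Add(1, 195), -1) = Pow(196, -1) = Rational(1, 196)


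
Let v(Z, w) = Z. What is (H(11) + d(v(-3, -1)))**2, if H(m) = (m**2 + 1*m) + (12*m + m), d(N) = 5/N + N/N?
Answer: 677329/9 ≈ 75259.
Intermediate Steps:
d(N) = 1 + 5/N (d(N) = 5/N + 1 = 1 + 5/N)
H(m) = m**2 + 14*m (H(m) = (m**2 + m) + 13*m = (m + m**2) + 13*m = m**2 + 14*m)
(H(11) + d(v(-3, -1)))**2 = (11*(14 + 11) + (5 - 3)/(-3))**2 = (11*25 - 1/3*2)**2 = (275 - 2/3)**2 = (823/3)**2 = 677329/9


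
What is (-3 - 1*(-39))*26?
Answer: 936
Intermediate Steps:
(-3 - 1*(-39))*26 = (-3 + 39)*26 = 36*26 = 936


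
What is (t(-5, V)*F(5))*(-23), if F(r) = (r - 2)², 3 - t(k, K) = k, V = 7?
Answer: -1656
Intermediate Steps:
t(k, K) = 3 - k
F(r) = (-2 + r)²
(t(-5, V)*F(5))*(-23) = ((3 - 1*(-5))*(-2 + 5)²)*(-23) = ((3 + 5)*3²)*(-23) = (8*9)*(-23) = 72*(-23) = -1656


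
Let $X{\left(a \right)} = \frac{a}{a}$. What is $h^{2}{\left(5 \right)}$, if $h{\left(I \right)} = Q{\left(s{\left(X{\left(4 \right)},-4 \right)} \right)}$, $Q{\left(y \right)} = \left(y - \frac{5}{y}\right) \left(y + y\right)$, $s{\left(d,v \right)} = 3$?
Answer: $64$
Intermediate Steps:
$X{\left(a \right)} = 1$
$Q{\left(y \right)} = 2 y \left(y - \frac{5}{y}\right)$ ($Q{\left(y \right)} = \left(y - \frac{5}{y}\right) 2 y = 2 y \left(y - \frac{5}{y}\right)$)
$h{\left(I \right)} = 8$ ($h{\left(I \right)} = -10 + 2 \cdot 3^{2} = -10 + 2 \cdot 9 = -10 + 18 = 8$)
$h^{2}{\left(5 \right)} = 8^{2} = 64$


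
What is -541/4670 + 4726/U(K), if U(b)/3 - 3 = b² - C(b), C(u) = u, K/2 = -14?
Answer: 829907/456726 ≈ 1.8171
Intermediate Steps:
K = -28 (K = 2*(-14) = -28)
U(b) = 9 - 3*b + 3*b² (U(b) = 9 + 3*(b² - b) = 9 + (-3*b + 3*b²) = 9 - 3*b + 3*b²)
-541/4670 + 4726/U(K) = -541/4670 + 4726/(9 - 3*(-28) + 3*(-28)²) = -541*1/4670 + 4726/(9 + 84 + 3*784) = -541/4670 + 4726/(9 + 84 + 2352) = -541/4670 + 4726/2445 = 829907/456726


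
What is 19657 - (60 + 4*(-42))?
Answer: 19765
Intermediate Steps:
19657 - (60 + 4*(-42)) = 19657 - (60 - 168) = 19657 - 1*(-108) = 19657 + 108 = 19765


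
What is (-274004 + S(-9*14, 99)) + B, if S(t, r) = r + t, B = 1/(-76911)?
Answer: -21075998242/76911 ≈ -2.7403e+5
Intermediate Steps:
B = -1/76911 ≈ -1.3002e-5
(-274004 + S(-9*14, 99)) + B = (-274004 + (99 - 9*14)) - 1/76911 = (-274004 + (99 - 126)) - 1/76911 = (-274004 - 27) - 1/76911 = -274031 - 1/76911 = -21075998242/76911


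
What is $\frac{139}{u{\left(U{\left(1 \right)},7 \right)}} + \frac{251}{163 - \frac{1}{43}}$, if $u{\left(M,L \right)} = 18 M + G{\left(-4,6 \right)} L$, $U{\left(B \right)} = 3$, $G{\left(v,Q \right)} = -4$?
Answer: $\frac{627365}{91104} \approx 6.8863$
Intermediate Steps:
$u{\left(M,L \right)} = - 4 L + 18 M$ ($u{\left(M,L \right)} = 18 M - 4 L = - 4 L + 18 M$)
$\frac{139}{u{\left(U{\left(1 \right)},7 \right)}} + \frac{251}{163 - \frac{1}{43}} = \frac{139}{\left(-4\right) 7 + 18 \cdot 3} + \frac{251}{163 - \frac{1}{43}} = \frac{139}{-28 + 54} + \frac{251}{163 - \frac{1}{43}} = \frac{139}{26} + \frac{251}{163 - \frac{1}{43}} = 139 \cdot \frac{1}{26} + \frac{251}{\frac{7008}{43}} = \frac{139}{26} + 251 \cdot \frac{43}{7008} = \frac{139}{26} + \frac{10793}{7008} = \frac{627365}{91104}$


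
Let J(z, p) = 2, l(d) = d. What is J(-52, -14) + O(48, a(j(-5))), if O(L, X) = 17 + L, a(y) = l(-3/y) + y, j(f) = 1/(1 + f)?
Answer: 67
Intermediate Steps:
a(y) = y - 3/y (a(y) = -3/y + y = y - 3/y)
J(-52, -14) + O(48, a(j(-5))) = 2 + (17 + 48) = 2 + 65 = 67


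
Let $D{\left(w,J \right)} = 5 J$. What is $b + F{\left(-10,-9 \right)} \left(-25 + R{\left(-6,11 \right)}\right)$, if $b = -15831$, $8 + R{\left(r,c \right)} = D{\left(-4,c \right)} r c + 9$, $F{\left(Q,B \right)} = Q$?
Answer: $20709$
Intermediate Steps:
$R{\left(r,c \right)} = 1 + 5 r c^{2}$ ($R{\left(r,c \right)} = -8 + \left(5 c r c + 9\right) = -8 + \left(5 r c^{2} + 9\right) = -8 + \left(9 + 5 r c^{2}\right) = 1 + 5 r c^{2}$)
$b + F{\left(-10,-9 \right)} \left(-25 + R{\left(-6,11 \right)}\right) = -15831 - 10 \left(-25 + \left(1 + 5 \left(-6\right) 11^{2}\right)\right) = -15831 - 10 \left(-25 + \left(1 + 5 \left(-6\right) 121\right)\right) = -15831 - 10 \left(-25 + \left(1 - 3630\right)\right) = -15831 - 10 \left(-25 - 3629\right) = -15831 - -36540 = -15831 + 36540 = 20709$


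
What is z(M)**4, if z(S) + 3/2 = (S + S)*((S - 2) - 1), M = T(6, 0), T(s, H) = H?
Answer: 81/16 ≈ 5.0625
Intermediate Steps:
M = 0
z(S) = -3/2 + 2*S*(-3 + S) (z(S) = -3/2 + (S + S)*((S - 2) - 1) = -3/2 + (2*S)*((-2 + S) - 1) = -3/2 + (2*S)*(-3 + S) = -3/2 + 2*S*(-3 + S))
z(M)**4 = (-3/2 - 6*0 + 2*0**2)**4 = (-3/2 + 0 + 2*0)**4 = (-3/2 + 0 + 0)**4 = (-3/2)**4 = 81/16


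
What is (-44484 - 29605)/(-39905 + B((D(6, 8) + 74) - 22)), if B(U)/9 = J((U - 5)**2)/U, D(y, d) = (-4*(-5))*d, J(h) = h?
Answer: 15706868/8074219 ≈ 1.9453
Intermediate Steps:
D(y, d) = 20*d
B(U) = 9*(-5 + U)**2/U (B(U) = 9*((U - 5)**2/U) = 9*((-5 + U)**2/U) = 9*(-5 + U)**2/U)
(-44484 - 29605)/(-39905 + B((D(6, 8) + 74) - 22)) = (-44484 - 29605)/(-39905 + 9*(-5 + ((20*8 + 74) - 22))**2/((20*8 + 74) - 22)) = -74089/(-39905 + 9*(-5 + ((160 + 74) - 22))**2/((160 + 74) - 22)) = -74089/(-39905 + 9*(-5 + (234 - 22))**2/(234 - 22)) = -74089/(-39905 + 9*(-5 + 212)**2/212) = -74089/(-39905 + 9*(1/212)*207**2) = -74089/(-39905 + 9*(1/212)*42849) = -74089/(-39905 + 385641/212) = -74089/(-8074219/212) = -74089*(-212/8074219) = 15706868/8074219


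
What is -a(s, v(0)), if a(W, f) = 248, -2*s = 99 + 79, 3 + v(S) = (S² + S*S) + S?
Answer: -248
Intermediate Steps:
v(S) = -3 + S + 2*S² (v(S) = -3 + ((S² + S*S) + S) = -3 + ((S² + S²) + S) = -3 + (2*S² + S) = -3 + (S + 2*S²) = -3 + S + 2*S²)
s = -89 (s = -(99 + 79)/2 = -½*178 = -89)
-a(s, v(0)) = -1*248 = -248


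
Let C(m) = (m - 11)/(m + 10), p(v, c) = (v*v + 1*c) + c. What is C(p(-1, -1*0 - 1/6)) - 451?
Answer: -14463/32 ≈ -451.97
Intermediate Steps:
p(v, c) = v² + 2*c (p(v, c) = (v² + c) + c = (c + v²) + c = v² + 2*c)
C(m) = (-11 + m)/(10 + m)
C(p(-1, -1*0 - 1/6)) - 451 = (-11 + ((-1)² + 2*(-1*0 - 1/6)))/(10 + ((-1)² + 2*(-1*0 - 1/6))) - 451 = (-11 + (1 + 2*(0 - 1/6)))/(10 + (1 + 2*(0 - 1/6))) - 451 = (-11 + (1 + 2*(0 - 1*⅙)))/(10 + (1 + 2*(0 - 1*⅙))) - 451 = (-11 + (1 + 2*(0 - ⅙)))/(10 + (1 + 2*(0 - ⅙))) - 451 = (-11 + (1 + 2*(-⅙)))/(10 + (1 + 2*(-⅙))) - 451 = (-11 + (1 - ⅓))/(10 + (1 - ⅓)) - 451 = (-11 + ⅔)/(10 + ⅔) - 451 = -31/3/(32/3) - 451 = (3/32)*(-31/3) - 451 = -31/32 - 451 = -14463/32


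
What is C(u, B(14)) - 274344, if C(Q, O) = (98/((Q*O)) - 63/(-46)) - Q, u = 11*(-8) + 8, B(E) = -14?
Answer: -504643079/1840 ≈ -2.7426e+5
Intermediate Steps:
u = -80 (u = -88 + 8 = -80)
C(Q, O) = 63/46 - Q + 98/(O*Q) (C(Q, O) = (98/((O*Q)) - 63*(-1/46)) - Q = (98*(1/(O*Q)) + 63/46) - Q = (98/(O*Q) + 63/46) - Q = (63/46 + 98/(O*Q)) - Q = 63/46 - Q + 98/(O*Q))
C(u, B(14)) - 274344 = (63/46 - 1*(-80) + 98/(-14*(-80))) - 274344 = (63/46 + 80 + 98*(-1/14)*(-1/80)) - 274344 = (63/46 + 80 + 7/80) - 274344 = 149881/1840 - 274344 = -504643079/1840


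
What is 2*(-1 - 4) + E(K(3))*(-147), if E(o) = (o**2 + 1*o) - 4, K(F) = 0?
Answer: 578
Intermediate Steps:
E(o) = -4 + o + o**2 (E(o) = (o**2 + o) - 4 = (o + o**2) - 4 = -4 + o + o**2)
2*(-1 - 4) + E(K(3))*(-147) = 2*(-1 - 4) + (-4 + 0 + 0**2)*(-147) = 2*(-5) + (-4 + 0 + 0)*(-147) = -10 - 4*(-147) = -10 + 588 = 578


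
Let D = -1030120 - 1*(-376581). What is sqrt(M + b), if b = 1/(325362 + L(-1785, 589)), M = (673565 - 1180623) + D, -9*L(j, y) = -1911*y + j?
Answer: 5*I*sqrt(84842579882771774)/1351874 ≈ 1077.3*I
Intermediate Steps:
D = -653539 (D = -1030120 + 376581 = -653539)
L(j, y) = -j/9 + 637*y/3 (L(j, y) = -(-1911*y + j)/9 = -(j - 1911*y)/9 = -j/9 + 637*y/3)
M = -1160597 (M = (673565 - 1180623) - 653539 = -507058 - 653539 = -1160597)
b = 3/1351874 (b = 1/(325362 + (-1/9*(-1785) + (637/3)*589)) = 1/(325362 + (595/3 + 375193/3)) = 1/(325362 + 375788/3) = 1/(1351874/3) = 3/1351874 ≈ 2.2191e-6)
sqrt(M + b) = sqrt(-1160597 + 3/1351874) = sqrt(-1568980908775/1351874) = 5*I*sqrt(84842579882771774)/1351874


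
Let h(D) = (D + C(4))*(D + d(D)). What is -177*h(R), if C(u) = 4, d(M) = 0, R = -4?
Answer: 0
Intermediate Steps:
h(D) = D*(4 + D) (h(D) = (D + 4)*(D + 0) = (4 + D)*D = D*(4 + D))
-177*h(R) = -(-708)*(4 - 4) = -(-708)*0 = -177*0 = 0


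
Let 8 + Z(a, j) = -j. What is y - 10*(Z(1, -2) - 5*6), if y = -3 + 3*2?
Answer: 363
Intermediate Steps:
Z(a, j) = -8 - j
y = 3 (y = -3 + 6 = 3)
y - 10*(Z(1, -2) - 5*6) = 3 - 10*((-8 - 1*(-2)) - 5*6) = 3 - 10*((-8 + 2) - 30) = 3 - 10*(-6 - 30) = 3 - 10*(-36) = 3 + 360 = 363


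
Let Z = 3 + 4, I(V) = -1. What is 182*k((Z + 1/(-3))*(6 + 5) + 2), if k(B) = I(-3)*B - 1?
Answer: -41678/3 ≈ -13893.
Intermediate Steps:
Z = 7
k(B) = -1 - B (k(B) = -B - 1 = -1 - B)
182*k((Z + 1/(-3))*(6 + 5) + 2) = 182*(-1 - ((7 + 1/(-3))*(6 + 5) + 2)) = 182*(-1 - ((7 - ⅓)*11 + 2)) = 182*(-1 - ((20/3)*11 + 2)) = 182*(-1 - (220/3 + 2)) = 182*(-1 - 1*226/3) = 182*(-1 - 226/3) = 182*(-229/3) = -41678/3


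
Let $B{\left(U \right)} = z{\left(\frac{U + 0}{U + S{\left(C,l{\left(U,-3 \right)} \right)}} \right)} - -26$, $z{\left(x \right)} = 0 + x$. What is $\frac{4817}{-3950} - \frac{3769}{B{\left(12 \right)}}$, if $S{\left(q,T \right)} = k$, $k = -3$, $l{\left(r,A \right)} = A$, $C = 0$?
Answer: $- \frac{11264411}{80975} \approx -139.11$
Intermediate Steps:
$S{\left(q,T \right)} = -3$
$z{\left(x \right)} = x$
$B{\left(U \right)} = 26 + \frac{U}{-3 + U}$ ($B{\left(U \right)} = \frac{U + 0}{U - 3} - -26 = \frac{U}{-3 + U} + 26 = 26 + \frac{U}{-3 + U}$)
$\frac{4817}{-3950} - \frac{3769}{B{\left(12 \right)}} = \frac{4817}{-3950} - \frac{3769}{3 \frac{1}{-3 + 12} \left(-26 + 9 \cdot 12\right)} = 4817 \left(- \frac{1}{3950}\right) - \frac{3769}{3 \cdot \frac{1}{9} \left(-26 + 108\right)} = - \frac{4817}{3950} - \frac{3769}{3 \cdot \frac{1}{9} \cdot 82} = - \frac{4817}{3950} - \frac{3769}{\frac{82}{3}} = - \frac{4817}{3950} - \frac{11307}{82} = - \frac{11264411}{80975}$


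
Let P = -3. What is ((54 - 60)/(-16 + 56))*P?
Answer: 9/20 ≈ 0.45000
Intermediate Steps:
((54 - 60)/(-16 + 56))*P = ((54 - 60)/(-16 + 56))*(-3) = -6/40*(-3) = -6*1/40*(-3) = -3/20*(-3) = 9/20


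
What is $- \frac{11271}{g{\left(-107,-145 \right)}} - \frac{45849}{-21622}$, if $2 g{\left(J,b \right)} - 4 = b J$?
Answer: $\frac{74709169}{111850606} \approx 0.66794$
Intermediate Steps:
$g{\left(J,b \right)} = 2 + \frac{J b}{2}$ ($g{\left(J,b \right)} = 2 + \frac{b J}{2} = 2 + \frac{J b}{2}$)
$- \frac{11271}{g{\left(-107,-145 \right)}} - \frac{45849}{-21622} = - \frac{11271}{2 + \frac{1}{2} \left(-107\right) \left(-145\right)} - \frac{45849}{-21622} = - \frac{11271}{2 + \frac{15515}{2}} - - \frac{45849}{21622} = - \frac{11271}{\frac{15519}{2}} + \frac{45849}{21622} = \left(-11271\right) \frac{2}{15519} + \frac{45849}{21622} = - \frac{7514}{5173} + \frac{45849}{21622} = \frac{74709169}{111850606}$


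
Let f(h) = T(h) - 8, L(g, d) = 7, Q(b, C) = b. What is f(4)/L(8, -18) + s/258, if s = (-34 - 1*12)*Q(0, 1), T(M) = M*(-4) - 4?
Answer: -4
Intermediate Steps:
T(M) = -4 - 4*M (T(M) = -4*M - 4 = -4 - 4*M)
s = 0 (s = (-34 - 1*12)*0 = (-34 - 12)*0 = -46*0 = 0)
f(h) = -12 - 4*h (f(h) = (-4 - 4*h) - 8 = -12 - 4*h)
f(4)/L(8, -18) + s/258 = (-12 - 4*4)/7 + 0/258 = (-12 - 16)*(1/7) + 0*(1/258) = -28*1/7 + 0 = -4 + 0 = -4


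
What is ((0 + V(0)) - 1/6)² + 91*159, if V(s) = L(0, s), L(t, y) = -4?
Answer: 521509/36 ≈ 14486.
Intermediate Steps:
V(s) = -4
((0 + V(0)) - 1/6)² + 91*159 = ((0 - 4) - 1/6)² + 91*159 = (-4 - 1*⅙)² + 14469 = (-4 - ⅙)² + 14469 = (-25/6)² + 14469 = 625/36 + 14469 = 521509/36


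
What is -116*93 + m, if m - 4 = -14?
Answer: -10798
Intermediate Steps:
m = -10 (m = 4 - 14 = -10)
-116*93 + m = -116*93 - 10 = -10788 - 10 = -10798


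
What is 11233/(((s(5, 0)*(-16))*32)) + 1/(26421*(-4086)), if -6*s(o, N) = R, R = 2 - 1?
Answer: 1819008092869/13818394368 ≈ 131.64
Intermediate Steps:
R = 1
s(o, N) = -1/6 (s(o, N) = -1/6*1 = -1/6)
11233/(((s(5, 0)*(-16))*32)) + 1/(26421*(-4086)) = 11233/((-1/6*(-16)*32)) + 1/(26421*(-4086)) = 11233/(((8/3)*32)) + (1/26421)*(-1/4086) = 11233/(256/3) - 1/107956206 = 11233*(3/256) - 1/107956206 = 33699/256 - 1/107956206 = 1819008092869/13818394368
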